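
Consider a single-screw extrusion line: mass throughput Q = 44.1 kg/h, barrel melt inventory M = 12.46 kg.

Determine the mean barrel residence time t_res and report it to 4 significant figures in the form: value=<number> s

value=1017. s

Throughput in SI: Q_s = 44.1 kg/h ÷ 3600 s/h = 0.01225 kg/s
Mean residence time: t_res = M/Q_s = 12.46 kg / 0.01225 kg/s = 1017.14 s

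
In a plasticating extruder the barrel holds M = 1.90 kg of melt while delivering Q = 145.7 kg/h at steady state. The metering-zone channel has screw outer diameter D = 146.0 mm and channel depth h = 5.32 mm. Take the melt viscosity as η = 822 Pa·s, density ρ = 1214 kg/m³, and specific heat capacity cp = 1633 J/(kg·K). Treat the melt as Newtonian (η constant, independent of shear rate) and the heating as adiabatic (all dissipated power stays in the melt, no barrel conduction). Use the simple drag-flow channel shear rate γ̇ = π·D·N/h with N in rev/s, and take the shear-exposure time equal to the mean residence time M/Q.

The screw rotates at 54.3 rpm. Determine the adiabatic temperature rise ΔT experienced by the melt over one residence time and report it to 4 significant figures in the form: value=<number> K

value=118.5 K

Convert throughput: Q = 145.7 kg/h = 145.7/3600 = 0.0404722 kg/s
Mean residence time: t_res = M/Q_s = 1.90 kg / 0.0404722 kg/s = 46.9458 s
Convert to SI: D = 0.146 m, h = 0.00532 m, N = 54.3/60 = 0.905 rev/s
γ̇ = π·D·N / h = π · 0.146 · 0.905 / 0.00532 = 78.0261 s⁻¹
ΔT = η·γ̇²·t_res/(ρ·cp) = [822 × 78.0261² × 46.9458] / [1214 × 1633] = 118.507 K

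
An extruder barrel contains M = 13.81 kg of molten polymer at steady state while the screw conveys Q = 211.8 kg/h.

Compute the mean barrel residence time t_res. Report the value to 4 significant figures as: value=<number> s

value=234.7 s

Q_s = Q / 3600 = 211.8 / 3600 = 0.0588333 kg/s
t_res = M / Q_s = 13.81 / 0.0588333 = 234.731 s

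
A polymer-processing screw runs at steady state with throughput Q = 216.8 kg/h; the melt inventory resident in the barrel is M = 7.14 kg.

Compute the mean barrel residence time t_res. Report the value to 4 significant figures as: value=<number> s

value=118.6 s

Convert throughput: Q = 216.8 kg/h = 216.8/3600 = 0.0602222 kg/s
Mean residence time: t_res = M/Q_s = 7.14 kg / 0.0602222 kg/s = 118.561 s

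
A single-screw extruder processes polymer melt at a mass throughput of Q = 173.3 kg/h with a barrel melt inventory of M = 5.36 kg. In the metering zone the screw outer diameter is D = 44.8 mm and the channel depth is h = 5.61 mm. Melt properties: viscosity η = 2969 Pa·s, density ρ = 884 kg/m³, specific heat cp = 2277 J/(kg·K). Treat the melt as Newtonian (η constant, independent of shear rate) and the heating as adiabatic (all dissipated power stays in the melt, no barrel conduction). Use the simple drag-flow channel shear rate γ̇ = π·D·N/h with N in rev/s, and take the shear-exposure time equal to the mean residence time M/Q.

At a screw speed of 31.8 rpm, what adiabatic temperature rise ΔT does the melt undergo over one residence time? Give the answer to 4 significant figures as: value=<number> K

value=29.04 K

Convert throughput: Q = 173.3 kg/h = 173.3/3600 = 0.0481389 kg/s
t_res = M / Q_s = 5.36 / 0.0481389 = 111.344 s
D = 44.8 mm = 0.0448 m;  h = 5.61 mm = 0.00561 m;  N = 31.8 rpm / 60 = 0.53 rev/s
γ̇ = π·D·N / h = π · 0.0448 · 0.53 / 0.00561 = 13.2966 s⁻¹
Adiabatic rise: ΔT = η γ̇² t_res / (ρ cp) = 2969·(13.2966)²·111.344 / (884·2277) = 29.0366 K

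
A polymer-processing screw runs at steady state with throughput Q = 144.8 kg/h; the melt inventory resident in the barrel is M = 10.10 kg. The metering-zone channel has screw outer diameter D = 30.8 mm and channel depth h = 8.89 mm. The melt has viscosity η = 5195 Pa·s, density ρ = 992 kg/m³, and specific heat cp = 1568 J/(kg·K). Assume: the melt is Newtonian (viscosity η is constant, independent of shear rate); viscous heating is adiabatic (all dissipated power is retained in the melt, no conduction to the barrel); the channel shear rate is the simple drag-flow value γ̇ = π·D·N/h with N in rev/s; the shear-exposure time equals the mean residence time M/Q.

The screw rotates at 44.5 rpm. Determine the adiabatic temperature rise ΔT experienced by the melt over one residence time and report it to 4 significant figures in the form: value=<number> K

value=54.65 K

Q_s = Q / 3600 = 144.8 / 3600 = 0.0402222 kg/s
Mean residence time: t_res = M/Q_s = 10.10 kg / 0.0402222 kg/s = 251.105 s
Convert to SI: D = 0.0308 m, h = 0.00889 m, N = 44.5/60 = 0.741667 rev/s
γ̇ = π D N / h = (π)(0.0308)(0.741667) / 0.00889 = 8.07249 s⁻¹
Adiabatic rise: ΔT = η γ̇² t_res / (ρ cp) = 5195·(8.07249)²·251.105 / (992·1568) = 54.651 K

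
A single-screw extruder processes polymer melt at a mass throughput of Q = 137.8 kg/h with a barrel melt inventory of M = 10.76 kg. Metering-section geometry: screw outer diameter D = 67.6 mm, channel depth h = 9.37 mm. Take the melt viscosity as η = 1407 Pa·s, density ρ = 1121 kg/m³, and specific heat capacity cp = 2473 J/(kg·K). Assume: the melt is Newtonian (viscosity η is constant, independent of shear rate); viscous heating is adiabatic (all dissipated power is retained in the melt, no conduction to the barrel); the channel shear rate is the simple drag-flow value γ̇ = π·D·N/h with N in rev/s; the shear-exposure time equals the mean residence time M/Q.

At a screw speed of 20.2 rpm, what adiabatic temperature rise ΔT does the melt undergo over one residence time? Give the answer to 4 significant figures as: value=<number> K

value=8.307 K

Q_s = Q / 3600 = 137.8 / 3600 = 0.0382778 kg/s
Mean residence time: t_res = M/Q_s = 10.76 kg / 0.0382778 kg/s = 281.103 s
Geometry in metres: D = 67.6 mm → 0.0676 m, h = 9.37 mm → 0.00937 m; screw speed N = 20.2 rpm = 0.336667 rev/s
γ̇ = π D N / h = (π)(0.0676)(0.336667) / 0.00937 = 7.63057 s⁻¹
Adiabatic rise: ΔT = η γ̇² t_res / (ρ cp) = 1407·(7.63057)²·281.103 / (1121·2473) = 8.307 K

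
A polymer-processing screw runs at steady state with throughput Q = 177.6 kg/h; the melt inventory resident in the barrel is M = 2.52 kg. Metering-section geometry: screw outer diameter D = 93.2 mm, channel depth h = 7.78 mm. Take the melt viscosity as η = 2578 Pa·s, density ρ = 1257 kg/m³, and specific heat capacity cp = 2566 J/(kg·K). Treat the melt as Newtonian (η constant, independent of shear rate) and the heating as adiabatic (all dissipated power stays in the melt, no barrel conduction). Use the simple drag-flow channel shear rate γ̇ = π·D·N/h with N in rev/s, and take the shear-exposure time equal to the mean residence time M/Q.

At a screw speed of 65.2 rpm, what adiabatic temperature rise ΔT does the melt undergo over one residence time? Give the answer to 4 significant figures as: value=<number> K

value=68.28 K

Convert throughput: Q = 177.6 kg/h = 177.6/3600 = 0.0493333 kg/s
Mean residence time: t_res = M/Q_s = 2.52 kg / 0.0493333 kg/s = 51.0811 s
D = 93.2 mm = 0.0932 m;  h = 7.78 mm = 0.00778 m;  N = 65.2 rpm / 60 = 1.08667 rev/s
γ̇ = π D N / h = (π)(0.0932)(1.08667) / 0.00778 = 40.8962 s⁻¹
ΔT = η·γ̇²·t_res / (ρ·cp) = 2578 · (40.8962)² · 51.0811 / (1257 · 2566) = 68.2836 K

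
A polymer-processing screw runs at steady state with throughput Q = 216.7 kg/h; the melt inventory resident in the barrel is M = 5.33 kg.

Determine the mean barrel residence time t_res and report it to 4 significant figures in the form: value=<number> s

Convert throughput: Q = 216.7 kg/h = 216.7/3600 = 0.0601944 kg/s
t_res = M / Q_s = 5.33 / 0.0601944 = 88.5464 s

value=88.55 s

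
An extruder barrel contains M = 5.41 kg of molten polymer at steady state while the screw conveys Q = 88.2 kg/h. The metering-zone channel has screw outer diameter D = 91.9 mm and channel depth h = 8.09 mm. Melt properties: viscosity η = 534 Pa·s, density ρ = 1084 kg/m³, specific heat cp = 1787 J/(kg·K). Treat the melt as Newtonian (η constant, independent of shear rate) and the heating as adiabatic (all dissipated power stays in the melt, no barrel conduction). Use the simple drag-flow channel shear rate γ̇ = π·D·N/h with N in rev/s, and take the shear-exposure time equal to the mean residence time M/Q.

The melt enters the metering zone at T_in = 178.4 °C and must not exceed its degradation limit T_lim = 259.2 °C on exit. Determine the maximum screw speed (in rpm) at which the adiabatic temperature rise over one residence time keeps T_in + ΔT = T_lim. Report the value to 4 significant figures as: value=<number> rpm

value=61.25 rpm

Convert throughput: Q = 88.2 kg/h = 88.2/3600 = 0.0245 kg/s
t_res = M / Q_s = 5.41 / 0.0245 = 220.816 s
Convert to metres: D = 0.0919 m, h = 0.00809 m
ΔT_a = T_lim − T_in = 259.2 °C − 178.4 °C = 80.8 K
Invert ΔT = ηγ̇²t_res/(ρcp) for γ̇: γ̇_max² = ΔT_a ρ cp / (η t_res) = 80.8·1084·1787 / (534·220.816) = 1327.37 s⁻²
Take the square root: γ̇_max = √(1327.37) = 36.4331 s⁻¹
N_max = γ̇_max·h / (π·D) = 36.4331 · 0.00809 / (π · 0.0919) = 1.02089 rev/s = 61.2535 rpm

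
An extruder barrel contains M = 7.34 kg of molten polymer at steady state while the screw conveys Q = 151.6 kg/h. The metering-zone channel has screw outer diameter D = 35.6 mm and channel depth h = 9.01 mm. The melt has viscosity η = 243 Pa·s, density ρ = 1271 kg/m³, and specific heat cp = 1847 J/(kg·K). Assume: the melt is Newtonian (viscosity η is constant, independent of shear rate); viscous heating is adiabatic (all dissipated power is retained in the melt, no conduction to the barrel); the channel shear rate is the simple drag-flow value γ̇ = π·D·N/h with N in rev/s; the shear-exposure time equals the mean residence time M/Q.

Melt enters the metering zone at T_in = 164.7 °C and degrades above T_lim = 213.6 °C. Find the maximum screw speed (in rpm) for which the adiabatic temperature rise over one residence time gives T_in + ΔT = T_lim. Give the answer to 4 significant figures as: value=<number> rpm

value=251.6 rpm

Convert throughput: Q = 151.6 kg/h = 151.6/3600 = 0.0421111 kg/s
t_res = M / Q_s = 7.34 ÷ 0.0421111 = 174.301 s
Convert to metres: D = 0.0356 m, h = 0.00901 m
ΔT_a = T_lim − T_in = 213.6 °C − 164.7 °C = 48.9 K
γ̇_max² = ΔT_a·ρ·cp / (η·t_res) = [48.9 × 1271 × 1847] / [243 × 174.301] = 2710.29 s⁻²
γ̇_max = √2710.29 = 52.0604 s⁻¹
Solve γ̇ = πDN/h for N: N_max = γ̇_max·h/(π·D) = 52.0604 × 0.00901 / (π × 0.0356) = 4.19404 rev/s = 251.643 rpm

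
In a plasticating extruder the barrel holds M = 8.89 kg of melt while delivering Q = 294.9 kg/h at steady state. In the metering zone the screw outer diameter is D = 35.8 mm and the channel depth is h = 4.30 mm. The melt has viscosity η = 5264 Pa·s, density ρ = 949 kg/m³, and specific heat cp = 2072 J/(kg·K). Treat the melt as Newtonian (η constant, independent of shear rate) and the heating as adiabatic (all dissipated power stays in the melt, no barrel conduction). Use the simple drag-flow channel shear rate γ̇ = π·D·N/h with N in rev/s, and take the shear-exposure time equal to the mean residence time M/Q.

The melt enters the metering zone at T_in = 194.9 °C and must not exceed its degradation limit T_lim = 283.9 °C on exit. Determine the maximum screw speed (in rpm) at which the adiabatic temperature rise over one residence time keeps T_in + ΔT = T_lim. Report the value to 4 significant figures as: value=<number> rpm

value=40.15 rpm

Convert throughput: Q = 294.9 kg/h = 294.9/3600 = 0.0819167 kg/s
Mean residence time: t_res = M/Q_s = 8.89 kg / 0.0819167 kg/s = 108.525 s
D = 35.8 mm = 0.0358 m;  h = 4.30 mm = 0.0043 m
Allowable rise: ΔT_a = T_lim − T_in = 283.9 − 194.9 = 89 K
Invert ΔT = ηγ̇²t_res/(ρcp) for γ̇: γ̇_max² = ΔT_a ρ cp / (η t_res) = 89·949·2072 / (5264·108.525) = 306.338 s⁻²
Take the square root: γ̇_max = √(306.338) = 17.5025 s⁻¹
N_max = γ̇_max h / (πD) = 17.5025·0.0043/(π·0.0358) = 0.669169 rev/s → ×60 = 40.1501 rpm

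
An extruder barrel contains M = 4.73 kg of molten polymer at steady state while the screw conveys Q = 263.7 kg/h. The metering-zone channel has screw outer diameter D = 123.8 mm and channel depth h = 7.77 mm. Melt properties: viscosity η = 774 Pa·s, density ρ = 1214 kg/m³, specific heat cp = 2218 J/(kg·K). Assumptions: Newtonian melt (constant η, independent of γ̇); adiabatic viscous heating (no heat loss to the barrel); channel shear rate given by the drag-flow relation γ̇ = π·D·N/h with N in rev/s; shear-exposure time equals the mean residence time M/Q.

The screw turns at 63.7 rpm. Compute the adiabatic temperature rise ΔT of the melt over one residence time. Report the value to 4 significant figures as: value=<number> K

value=52.42 K

Q_s = Q / 3600 = 263.7 / 3600 = 0.07325 kg/s
Mean residence time: t_res = M/Q_s = 4.73 kg / 0.07325 kg/s = 64.5734 s
Geometry in metres: D = 123.8 mm → 0.1238 m, h = 7.77 mm → 0.00777 m; screw speed N = 63.7 rpm = 1.06167 rev/s
Shear rate: γ̇ = πDN/h = π·0.1238·1.06167/0.00777 = 53.142 s⁻¹
ΔT = η·γ̇²·t_res / (ρ·cp) = 774 · (53.142)² · 64.5734 / (1214 · 2218) = 52.4191 K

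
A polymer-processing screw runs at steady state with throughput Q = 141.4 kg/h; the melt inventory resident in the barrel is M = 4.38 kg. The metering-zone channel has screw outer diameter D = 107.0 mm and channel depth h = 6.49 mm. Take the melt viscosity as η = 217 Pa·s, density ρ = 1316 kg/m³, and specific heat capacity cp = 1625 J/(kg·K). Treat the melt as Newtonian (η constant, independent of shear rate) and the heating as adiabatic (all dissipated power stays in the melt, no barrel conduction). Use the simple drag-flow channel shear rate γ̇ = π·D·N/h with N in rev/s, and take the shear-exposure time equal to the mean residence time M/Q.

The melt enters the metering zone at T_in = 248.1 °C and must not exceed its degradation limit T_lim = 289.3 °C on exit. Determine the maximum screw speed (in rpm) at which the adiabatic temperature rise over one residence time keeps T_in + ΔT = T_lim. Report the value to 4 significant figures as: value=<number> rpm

value=69.90 rpm

Convert throughput: Q = 141.4 kg/h = 141.4/3600 = 0.0392778 kg/s
t_res = M / Q_s = 4.38 ÷ 0.0392778 = 111.513 s
Convert to metres: D = 0.107 m, h = 0.00649 m
Allowable rise: ΔT_a = T_lim − T_in = 289.3 − 248.1 = 41.2 K
γ̇_max² = ΔT_a·ρ·cp/(η·t_res) = 41.2·1316·1625/(217·111.513) = 3640.99 s⁻²
γ̇_max = sqrt(3640.99) = 60.3406 s⁻¹
N_max = γ̇_max·h / (π·D) = 60.3406 · 0.00649 / (π · 0.107) = 1.16499 rev/s = 69.8992 rpm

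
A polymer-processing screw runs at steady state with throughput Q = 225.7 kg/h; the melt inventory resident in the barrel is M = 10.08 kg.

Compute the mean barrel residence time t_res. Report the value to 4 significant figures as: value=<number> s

Q_s = Q / 3600 = 225.7 / 3600 = 0.0626944 kg/s
t_res = M / Q_s = 10.08 ÷ 0.0626944 = 160.78 s

value=160.8 s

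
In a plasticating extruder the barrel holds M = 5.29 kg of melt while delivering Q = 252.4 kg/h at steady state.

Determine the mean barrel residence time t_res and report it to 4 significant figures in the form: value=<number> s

Throughput in SI: Q_s = 252.4 kg/h ÷ 3600 s/h = 0.0701111 kg/s
Mean residence time: t_res = M/Q_s = 5.29 kg / 0.0701111 kg/s = 75.4517 s

value=75.45 s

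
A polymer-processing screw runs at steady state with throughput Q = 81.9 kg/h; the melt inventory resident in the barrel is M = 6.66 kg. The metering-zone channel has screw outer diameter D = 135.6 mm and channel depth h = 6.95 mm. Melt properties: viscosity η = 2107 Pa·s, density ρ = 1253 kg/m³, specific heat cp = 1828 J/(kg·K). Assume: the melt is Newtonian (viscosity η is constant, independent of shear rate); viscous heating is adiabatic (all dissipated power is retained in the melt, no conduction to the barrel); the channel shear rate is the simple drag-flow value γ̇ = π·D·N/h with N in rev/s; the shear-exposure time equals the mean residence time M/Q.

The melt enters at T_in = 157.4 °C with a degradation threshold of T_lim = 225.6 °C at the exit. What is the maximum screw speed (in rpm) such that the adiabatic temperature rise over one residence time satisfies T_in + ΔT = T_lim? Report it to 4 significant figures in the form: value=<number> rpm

value=15.58 rpm

Throughput in SI: Q_s = 81.9 kg/h ÷ 3600 s/h = 0.02275 kg/s
Mean residence time: t_res = M/Q_s = 6.66 kg / 0.02275 kg/s = 292.747 s
Convert to metres: D = 0.1356 m, h = 0.00695 m
ΔT_a = T_lim − T_in = 225.6 °C − 157.4 °C = 68.2 K
Invert ΔT = ηγ̇²t_res/(ρcp) for γ̇: γ̇_max² = ΔT_a ρ cp / (η t_res) = 68.2·1253·1828 / (2107·292.747) = 253.253 s⁻²
γ̇_max = sqrt(253.253) = 15.9139 s⁻¹
Solve γ̇ = πDN/h for N: N_max = γ̇_max·h/(π·D) = 15.9139 × 0.00695 / (π × 0.1356) = 0.259629 rev/s = 15.5777 rpm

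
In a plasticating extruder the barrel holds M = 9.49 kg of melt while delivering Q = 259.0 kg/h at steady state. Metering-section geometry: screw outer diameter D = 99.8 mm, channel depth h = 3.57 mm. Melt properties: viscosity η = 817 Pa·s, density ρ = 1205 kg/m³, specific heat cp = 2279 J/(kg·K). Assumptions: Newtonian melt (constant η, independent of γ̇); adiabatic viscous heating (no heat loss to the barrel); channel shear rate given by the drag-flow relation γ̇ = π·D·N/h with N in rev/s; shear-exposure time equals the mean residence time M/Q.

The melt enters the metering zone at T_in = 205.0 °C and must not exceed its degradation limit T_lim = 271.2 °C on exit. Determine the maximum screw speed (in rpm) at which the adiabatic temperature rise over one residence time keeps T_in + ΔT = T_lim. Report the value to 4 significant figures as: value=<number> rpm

Throughput in SI: Q_s = 259.0 kg/h ÷ 3600 s/h = 0.0719444 kg/s
t_res = M / Q_s = 9.49 / 0.0719444 = 131.907 s
D = 99.8 mm = 0.0998 m;  h = 3.57 mm = 0.00357 m
ΔT_a = T_lim − T_in = 271.2 − 205.0 = 66.2 K
Invert ΔT = ηγ̇²t_res/(ρcp) for γ̇: γ̇_max² = ΔT_a ρ cp / (η t_res) = 66.2·1205·2279 / (817·131.907) = 1686.94 s⁻²
γ̇_max = sqrt(1686.94) = 41.0723 s⁻¹
N_max = γ̇_max·h / (π·D) = 41.0723 · 0.00357 / (π · 0.0998) = 0.467667 rev/s = 28.06 rpm

value=28.06 rpm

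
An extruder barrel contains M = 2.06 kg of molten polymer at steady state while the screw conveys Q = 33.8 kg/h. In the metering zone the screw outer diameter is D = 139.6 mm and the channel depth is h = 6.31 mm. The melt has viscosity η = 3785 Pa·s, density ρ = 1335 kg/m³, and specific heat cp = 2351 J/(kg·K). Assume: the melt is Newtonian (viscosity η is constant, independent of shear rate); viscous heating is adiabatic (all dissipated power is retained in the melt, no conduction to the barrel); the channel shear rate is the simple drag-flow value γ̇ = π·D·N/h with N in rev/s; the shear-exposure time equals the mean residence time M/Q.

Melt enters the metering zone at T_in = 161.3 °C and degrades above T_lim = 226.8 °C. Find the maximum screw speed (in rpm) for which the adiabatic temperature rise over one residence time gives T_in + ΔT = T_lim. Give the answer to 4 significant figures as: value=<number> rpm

value=13.58 rpm

Q_s = Q / 3600 = 33.8 / 3600 = 0.00938889 kg/s
t_res = M / Q_s = 2.06 ÷ 0.00938889 = 219.408 s
Geometry in SI: D = 139.6 mm → 0.1396 m, h = 6.31 mm → 0.00631 m
ΔT_a = T_lim − T_in = 226.8 °C − 161.3 °C = 65.5 K
γ̇_max² = ΔT_a·ρ·cp / (η·t_res) = [65.5 × 1335 × 2351] / [3785 × 219.408] = 247.546 s⁻²
γ̇_max = √247.546 = 15.7336 s⁻¹
N_max = γ̇_max h / (πD) = 15.7336·0.00631/(π·0.1396) = 0.226372 rev/s → ×60 = 13.5823 rpm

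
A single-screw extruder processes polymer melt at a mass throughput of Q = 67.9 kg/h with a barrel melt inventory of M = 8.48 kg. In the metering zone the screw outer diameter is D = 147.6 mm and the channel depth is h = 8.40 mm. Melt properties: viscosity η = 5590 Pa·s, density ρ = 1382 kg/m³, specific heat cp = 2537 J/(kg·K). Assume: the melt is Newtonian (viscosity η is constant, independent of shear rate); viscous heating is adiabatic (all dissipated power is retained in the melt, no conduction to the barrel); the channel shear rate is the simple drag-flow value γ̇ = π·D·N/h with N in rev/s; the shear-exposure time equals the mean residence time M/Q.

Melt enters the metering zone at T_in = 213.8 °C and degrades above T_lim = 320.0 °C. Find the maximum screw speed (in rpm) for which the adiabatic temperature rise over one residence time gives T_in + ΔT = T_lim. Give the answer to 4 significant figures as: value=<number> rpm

Throughput in SI: Q_s = 67.9 kg/h ÷ 3600 s/h = 0.0188611 kg/s
t_res = M / Q_s = 8.48 ÷ 0.0188611 = 449.602 s
D = 147.6 mm = 0.1476 m;  h = 8.40 mm = 0.0084 m
ΔT_a = T_lim − T_in = 320.0 − 213.8 = 106.2 K
γ̇_max² = ΔT_a·ρ·cp / (η·t_res) = [106.2 × 1382 × 2537] / [5590 × 449.602] = 148.154 s⁻²
γ̇_max = √148.154 = 12.1718 s⁻¹
Solve γ̇ = πDN/h for N: N_max = γ̇_max·h/(π·D) = 12.1718 × 0.0084 / (π × 0.1476) = 0.220495 rev/s = 13.2297 rpm

value=13.23 rpm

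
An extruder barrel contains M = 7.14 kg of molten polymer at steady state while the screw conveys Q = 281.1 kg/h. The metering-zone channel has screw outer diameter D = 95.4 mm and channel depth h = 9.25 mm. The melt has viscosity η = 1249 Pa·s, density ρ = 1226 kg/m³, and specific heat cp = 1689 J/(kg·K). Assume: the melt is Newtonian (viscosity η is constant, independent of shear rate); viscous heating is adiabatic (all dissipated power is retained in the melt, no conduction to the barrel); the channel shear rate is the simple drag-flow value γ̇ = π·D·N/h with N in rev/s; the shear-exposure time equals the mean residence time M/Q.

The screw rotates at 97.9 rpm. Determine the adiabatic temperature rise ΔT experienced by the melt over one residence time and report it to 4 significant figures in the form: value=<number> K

value=154.2 K

Throughput in SI: Q_s = 281.1 kg/h ÷ 3600 s/h = 0.0780833 kg/s
t_res = M / Q_s = 7.14 ÷ 0.0780833 = 91.4408 s
Geometry in metres: D = 95.4 mm → 0.0954 m, h = 9.25 mm → 0.00925 m; screw speed N = 97.9 rpm = 1.63167 rev/s
γ̇ = π·D·N / h = π · 0.0954 · 1.63167 / 0.00925 = 52.8674 s⁻¹
Adiabatic rise: ΔT = η γ̇² t_res / (ρ cp) = 1249·(52.8674)²·91.4408 / (1226·1689) = 154.155 K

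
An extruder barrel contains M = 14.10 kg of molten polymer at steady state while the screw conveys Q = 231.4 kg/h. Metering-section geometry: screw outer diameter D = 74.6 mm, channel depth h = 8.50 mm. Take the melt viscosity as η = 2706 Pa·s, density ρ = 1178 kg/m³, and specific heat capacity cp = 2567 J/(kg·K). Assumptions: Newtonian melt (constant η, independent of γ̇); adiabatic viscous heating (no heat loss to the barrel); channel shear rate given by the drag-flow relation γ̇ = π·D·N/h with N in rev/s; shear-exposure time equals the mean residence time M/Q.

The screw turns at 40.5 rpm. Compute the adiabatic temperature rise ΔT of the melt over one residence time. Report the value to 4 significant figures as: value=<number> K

value=67.99 K

Convert throughput: Q = 231.4 kg/h = 231.4/3600 = 0.0642778 kg/s
t_res = M / Q_s = 14.10 ÷ 0.0642778 = 219.36 s
Convert to SI: D = 0.0746 m, h = 0.0085 m, N = 40.5/60 = 0.675 rev/s
γ̇ = π D N / h = (π)(0.0746)(0.675) / 0.0085 = 18.6112 s⁻¹
ΔT = η·γ̇²·t_res/(ρ·cp) = [2706 × 18.6112² × 219.36] / [1178 × 2567] = 67.9927 K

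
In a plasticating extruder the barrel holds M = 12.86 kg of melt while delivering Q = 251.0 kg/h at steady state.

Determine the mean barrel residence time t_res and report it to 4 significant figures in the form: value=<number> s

value=184.4 s

Throughput in SI: Q_s = 251.0 kg/h ÷ 3600 s/h = 0.0697222 kg/s
Mean residence time: t_res = M/Q_s = 12.86 kg / 0.0697222 kg/s = 184.446 s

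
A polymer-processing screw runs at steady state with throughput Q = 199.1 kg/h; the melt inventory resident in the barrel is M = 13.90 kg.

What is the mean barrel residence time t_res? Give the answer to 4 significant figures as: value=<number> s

value=251.3 s

Convert throughput: Q = 199.1 kg/h = 199.1/3600 = 0.0553056 kg/s
t_res = M / Q_s = 13.90 / 0.0553056 = 251.331 s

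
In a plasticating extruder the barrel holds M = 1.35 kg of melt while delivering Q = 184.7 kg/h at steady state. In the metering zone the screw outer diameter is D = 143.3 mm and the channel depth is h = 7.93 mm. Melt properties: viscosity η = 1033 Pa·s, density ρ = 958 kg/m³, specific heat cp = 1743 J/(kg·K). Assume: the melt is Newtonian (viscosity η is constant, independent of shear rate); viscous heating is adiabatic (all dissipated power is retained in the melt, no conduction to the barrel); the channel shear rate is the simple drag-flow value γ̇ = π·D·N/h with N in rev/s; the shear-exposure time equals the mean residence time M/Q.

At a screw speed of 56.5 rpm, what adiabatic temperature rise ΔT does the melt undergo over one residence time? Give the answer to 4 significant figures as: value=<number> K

value=46.52 K

Throughput in SI: Q_s = 184.7 kg/h ÷ 3600 s/h = 0.0513056 kg/s
t_res = M / Q_s = 1.35 ÷ 0.0513056 = 26.3129 s
Geometry in metres: D = 143.3 mm → 0.1433 m, h = 7.93 mm → 0.00793 m; screw speed N = 56.5 rpm = 0.941667 rev/s
γ̇ = π·D·N / h = π · 0.1433 · 0.941667 / 0.00793 = 53.4589 s⁻¹
Adiabatic rise: ΔT = η γ̇² t_res / (ρ cp) = 1033·(53.4589)²·26.3129 / (958·1743) = 46.5208 K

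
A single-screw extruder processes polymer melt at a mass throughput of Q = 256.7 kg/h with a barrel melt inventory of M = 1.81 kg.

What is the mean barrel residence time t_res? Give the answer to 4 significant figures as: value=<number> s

Throughput in SI: Q_s = 256.7 kg/h ÷ 3600 s/h = 0.0713056 kg/s
t_res = M / Q_s = 1.81 ÷ 0.0713056 = 25.3837 s

value=25.38 s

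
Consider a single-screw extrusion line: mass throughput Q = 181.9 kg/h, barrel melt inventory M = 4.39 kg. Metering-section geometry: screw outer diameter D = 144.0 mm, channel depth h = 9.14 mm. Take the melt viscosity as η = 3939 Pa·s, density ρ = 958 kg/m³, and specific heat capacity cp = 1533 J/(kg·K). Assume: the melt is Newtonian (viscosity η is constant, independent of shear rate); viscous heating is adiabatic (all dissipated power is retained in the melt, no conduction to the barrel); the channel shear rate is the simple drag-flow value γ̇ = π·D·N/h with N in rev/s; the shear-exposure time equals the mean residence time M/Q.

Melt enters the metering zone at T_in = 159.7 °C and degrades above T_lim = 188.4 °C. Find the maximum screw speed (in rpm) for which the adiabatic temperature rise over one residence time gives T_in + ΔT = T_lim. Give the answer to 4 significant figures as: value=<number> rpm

Convert throughput: Q = 181.9 kg/h = 181.9/3600 = 0.0505278 kg/s
Mean residence time: t_res = M/Q_s = 4.39 kg / 0.0505278 kg/s = 86.8829 s
Convert to metres: D = 0.144 m, h = 0.00914 m
ΔT_a = T_lim − T_in = 188.4 °C − 159.7 °C = 28.7 K
γ̇_max² = ΔT_a·ρ·cp / (η·t_res) = [28.7 × 958 × 1533] / [3939 × 86.8829] = 123.16 s⁻²
γ̇_max = √123.16 = 11.0977 s⁻¹
N_max = γ̇_max·h / (π·D) = 11.0977 · 0.00914 / (π · 0.144) = 0.224217 rev/s = 13.453 rpm

value=13.45 rpm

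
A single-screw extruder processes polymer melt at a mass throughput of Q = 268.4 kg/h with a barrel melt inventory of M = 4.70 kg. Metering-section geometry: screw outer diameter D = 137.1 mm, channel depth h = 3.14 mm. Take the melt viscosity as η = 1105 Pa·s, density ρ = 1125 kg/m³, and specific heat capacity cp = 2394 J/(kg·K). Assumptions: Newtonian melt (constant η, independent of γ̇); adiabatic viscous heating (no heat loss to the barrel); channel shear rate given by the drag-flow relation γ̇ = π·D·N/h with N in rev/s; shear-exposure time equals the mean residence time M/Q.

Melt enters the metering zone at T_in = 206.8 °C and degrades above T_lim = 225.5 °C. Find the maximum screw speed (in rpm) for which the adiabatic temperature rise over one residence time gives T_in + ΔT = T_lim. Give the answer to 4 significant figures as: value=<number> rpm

Q_s = Q / 3600 = 268.4 / 3600 = 0.0745556 kg/s
Mean residence time: t_res = M/Q_s = 4.70 kg / 0.0745556 kg/s = 63.0402 s
Geometry in SI: D = 137.1 mm → 0.1371 m, h = 3.14 mm → 0.00314 m
ΔT_a = T_lim − T_in = 225.5 °C − 206.8 °C = 18.7 K
γ̇_max² = ΔT_a·ρ·cp/(η·t_res) = 18.7·1125·2394/(1105·63.0402) = 723 s⁻²
γ̇_max = sqrt(723) = 26.8887 s⁻¹
Solve γ̇ = πDN/h for N: N_max = γ̇_max·h/(π·D) = 26.8887 × 0.00314 / (π × 0.1371) = 0.196025 rev/s = 11.7615 rpm

value=11.76 rpm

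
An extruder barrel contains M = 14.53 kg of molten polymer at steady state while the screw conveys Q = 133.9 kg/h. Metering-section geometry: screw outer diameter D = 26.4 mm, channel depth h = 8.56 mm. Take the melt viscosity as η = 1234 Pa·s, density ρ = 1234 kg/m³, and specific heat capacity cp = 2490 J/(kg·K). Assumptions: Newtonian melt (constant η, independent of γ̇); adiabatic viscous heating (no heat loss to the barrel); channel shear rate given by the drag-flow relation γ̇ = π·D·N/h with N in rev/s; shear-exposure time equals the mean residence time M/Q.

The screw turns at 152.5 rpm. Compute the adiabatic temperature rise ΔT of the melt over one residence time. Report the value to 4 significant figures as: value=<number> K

value=95.14 K

Q_s = Q / 3600 = 133.9 / 3600 = 0.0371944 kg/s
t_res = M / Q_s = 14.53 / 0.0371944 = 390.65 s
Convert to SI: D = 0.0264 m, h = 0.00856 m, N = 152.5/60 = 2.54167 rev/s
γ̇ = π D N / h = (π)(0.0264)(2.54167) / 0.00856 = 24.6263 s⁻¹
ΔT = η·γ̇²·t_res/(ρ·cp) = [1234 × 24.6263² × 390.65] / [1234 × 2490] = 95.1449 K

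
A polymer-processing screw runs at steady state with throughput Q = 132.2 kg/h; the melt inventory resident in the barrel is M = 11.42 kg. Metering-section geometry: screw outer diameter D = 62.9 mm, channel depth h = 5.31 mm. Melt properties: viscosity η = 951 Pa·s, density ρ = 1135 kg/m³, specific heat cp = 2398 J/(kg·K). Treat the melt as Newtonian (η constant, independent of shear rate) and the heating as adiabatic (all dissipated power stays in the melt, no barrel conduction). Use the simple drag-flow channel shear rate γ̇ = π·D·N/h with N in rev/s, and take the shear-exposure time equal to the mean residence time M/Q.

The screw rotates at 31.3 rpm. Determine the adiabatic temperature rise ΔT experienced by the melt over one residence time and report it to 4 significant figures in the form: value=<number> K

value=40.95 K

Q_s = Q / 3600 = 132.2 / 3600 = 0.0367222 kg/s
Mean residence time: t_res = M/Q_s = 11.42 kg / 0.0367222 kg/s = 310.983 s
Convert to SI: D = 0.0629 m, h = 0.00531 m, N = 31.3/60 = 0.521667 rev/s
Shear rate: γ̇ = πDN/h = π·0.0629·0.521667/0.00531 = 19.4133 s⁻¹
ΔT = η·γ̇²·t_res/(ρ·cp) = [951 × 19.4133² × 310.983] / [1135 × 2398] = 40.9516 K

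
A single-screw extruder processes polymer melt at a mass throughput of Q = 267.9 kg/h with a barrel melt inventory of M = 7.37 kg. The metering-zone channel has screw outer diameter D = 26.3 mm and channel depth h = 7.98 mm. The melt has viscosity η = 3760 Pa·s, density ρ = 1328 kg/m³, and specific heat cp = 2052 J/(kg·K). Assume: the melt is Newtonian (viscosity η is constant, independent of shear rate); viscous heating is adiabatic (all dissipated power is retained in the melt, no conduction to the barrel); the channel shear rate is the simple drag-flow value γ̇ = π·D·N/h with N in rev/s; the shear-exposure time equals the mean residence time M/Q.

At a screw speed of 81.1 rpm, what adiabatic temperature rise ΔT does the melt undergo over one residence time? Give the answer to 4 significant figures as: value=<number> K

Q_s = Q / 3600 = 267.9 / 3600 = 0.0744167 kg/s
t_res = M / Q_s = 7.37 ÷ 0.0744167 = 99.037 s
Geometry in metres: D = 26.3 mm → 0.0263 m, h = 7.98 mm → 0.00798 m; screw speed N = 81.1 rpm = 1.35167 rev/s
γ̇ = π·D·N / h = π · 0.0263 · 1.35167 / 0.00798 = 13.995 s⁻¹
ΔT = η·γ̇²·t_res/(ρ·cp) = [3760 × 13.995² × 99.037] / [1328 × 2052] = 26.7642 K

value=26.76 K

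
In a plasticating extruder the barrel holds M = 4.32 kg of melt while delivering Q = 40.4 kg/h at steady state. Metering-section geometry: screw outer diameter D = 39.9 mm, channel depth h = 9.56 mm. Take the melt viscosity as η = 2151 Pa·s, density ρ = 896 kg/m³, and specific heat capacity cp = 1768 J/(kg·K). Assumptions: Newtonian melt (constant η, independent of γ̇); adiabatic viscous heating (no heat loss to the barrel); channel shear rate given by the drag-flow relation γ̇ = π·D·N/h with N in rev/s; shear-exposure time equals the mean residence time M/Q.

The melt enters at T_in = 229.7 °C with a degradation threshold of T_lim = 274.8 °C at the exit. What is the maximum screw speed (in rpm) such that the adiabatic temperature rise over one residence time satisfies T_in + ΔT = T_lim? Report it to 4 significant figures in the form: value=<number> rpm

value=42.51 rpm

Throughput in SI: Q_s = 40.4 kg/h ÷ 3600 s/h = 0.0112222 kg/s
Mean residence time: t_res = M/Q_s = 4.32 kg / 0.0112222 kg/s = 384.95 s
Geometry in SI: D = 39.9 mm → 0.0399 m, h = 9.56 mm → 0.00956 m
Allowable rise: ΔT_a = T_lim − T_in = 274.8 − 229.7 = 45.1 K
Invert ΔT = ηγ̇²t_res/(ρcp) for γ̇: γ̇_max² = ΔT_a ρ cp / (η t_res) = 45.1·896·1768 / (2151·384.95) = 86.2823 s⁻²
γ̇_max = sqrt(86.2823) = 9.28882 s⁻¹
N_max = γ̇_max h / (πD) = 9.28882·0.00956/(π·0.0399) = 0.708428 rev/s → ×60 = 42.5057 rpm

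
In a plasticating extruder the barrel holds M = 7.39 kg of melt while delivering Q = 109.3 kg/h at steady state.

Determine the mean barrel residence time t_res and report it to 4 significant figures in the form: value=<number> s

value=243.4 s

Throughput in SI: Q_s = 109.3 kg/h ÷ 3600 s/h = 0.0303611 kg/s
t_res = M / Q_s = 7.39 ÷ 0.0303611 = 243.403 s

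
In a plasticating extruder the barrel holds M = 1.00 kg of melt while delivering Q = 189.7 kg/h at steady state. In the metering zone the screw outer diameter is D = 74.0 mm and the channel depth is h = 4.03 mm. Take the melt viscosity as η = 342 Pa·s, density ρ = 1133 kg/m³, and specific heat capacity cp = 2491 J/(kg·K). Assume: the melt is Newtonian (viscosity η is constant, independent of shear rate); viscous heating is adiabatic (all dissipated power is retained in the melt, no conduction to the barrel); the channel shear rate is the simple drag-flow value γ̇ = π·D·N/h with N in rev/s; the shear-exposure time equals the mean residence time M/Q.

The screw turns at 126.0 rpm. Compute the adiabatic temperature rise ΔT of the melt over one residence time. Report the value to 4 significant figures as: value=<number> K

value=33.75 K

Q_s = Q / 3600 = 189.7 / 3600 = 0.0526944 kg/s
t_res = M / Q_s = 1.00 / 0.0526944 = 18.9773 s
Geometry in metres: D = 74.0 mm → 0.074 m, h = 4.03 mm → 0.00403 m; screw speed N = 126.0 rpm = 2.1 rev/s
Shear rate: γ̇ = πDN/h = π·0.074·2.1/0.00403 = 121.142 s⁻¹
Adiabatic rise: ΔT = η γ̇² t_res / (ρ cp) = 342·(121.142)²·18.9773 / (1133·2491) = 33.7481 K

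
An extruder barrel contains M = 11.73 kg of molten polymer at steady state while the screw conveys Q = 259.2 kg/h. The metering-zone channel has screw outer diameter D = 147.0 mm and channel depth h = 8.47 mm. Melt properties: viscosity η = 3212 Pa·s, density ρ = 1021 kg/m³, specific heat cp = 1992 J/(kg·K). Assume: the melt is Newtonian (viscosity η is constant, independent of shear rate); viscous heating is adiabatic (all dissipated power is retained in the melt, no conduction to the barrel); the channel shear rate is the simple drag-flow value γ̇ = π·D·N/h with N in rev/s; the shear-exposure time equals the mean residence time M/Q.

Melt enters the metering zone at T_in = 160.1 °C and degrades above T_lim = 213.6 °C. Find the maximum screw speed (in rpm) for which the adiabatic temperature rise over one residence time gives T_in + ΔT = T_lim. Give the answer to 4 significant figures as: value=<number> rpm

value=15.87 rpm

Convert throughput: Q = 259.2 kg/h = 259.2/3600 = 0.072 kg/s
t_res = M / Q_s = 11.73 / 0.072 = 162.917 s
Geometry in SI: D = 147.0 mm → 0.147 m, h = 8.47 mm → 0.00847 m
ΔT_a = T_lim − T_in = 213.6 °C − 160.1 °C = 53.5 K
γ̇_max² = ΔT_a·ρ·cp / (η·t_res) = [53.5 × 1021 × 1992] / [3212 × 162.917] = 207.935 s⁻²
Take the square root: γ̇_max = √(207.935) = 14.42 s⁻¹
N_max = γ̇_max·h / (π·D) = 14.42 · 0.00847 / (π · 0.147) = 0.264472 rev/s = 15.8683 rpm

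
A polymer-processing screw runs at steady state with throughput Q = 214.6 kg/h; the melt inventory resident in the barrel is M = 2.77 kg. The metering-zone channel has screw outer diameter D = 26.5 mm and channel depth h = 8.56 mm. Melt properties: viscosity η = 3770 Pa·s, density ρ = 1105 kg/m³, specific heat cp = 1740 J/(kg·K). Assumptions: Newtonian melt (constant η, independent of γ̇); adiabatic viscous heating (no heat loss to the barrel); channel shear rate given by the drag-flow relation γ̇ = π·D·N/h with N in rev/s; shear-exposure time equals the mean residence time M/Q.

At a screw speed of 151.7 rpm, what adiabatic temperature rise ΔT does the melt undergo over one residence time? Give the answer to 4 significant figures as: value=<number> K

Throughput in SI: Q_s = 214.6 kg/h ÷ 3600 s/h = 0.0596111 kg/s
t_res = M / Q_s = 2.77 / 0.0596111 = 46.4678 s
Convert to SI: D = 0.0265 m, h = 0.00856 m, N = 151.7/60 = 2.52833 rev/s
Shear rate: γ̇ = πDN/h = π·0.0265·2.52833/0.00856 = 24.5899 s⁻¹
ΔT = η·γ̇²·t_res/(ρ·cp) = [3770 × 24.5899² × 46.4678] / [1105 × 1740] = 55.0928 K

value=55.09 K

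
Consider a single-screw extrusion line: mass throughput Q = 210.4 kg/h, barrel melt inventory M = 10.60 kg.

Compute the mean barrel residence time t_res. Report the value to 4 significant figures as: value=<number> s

value=181.4 s

Q_s = Q / 3600 = 210.4 / 3600 = 0.0584444 kg/s
t_res = M / Q_s = 10.60 ÷ 0.0584444 = 181.369 s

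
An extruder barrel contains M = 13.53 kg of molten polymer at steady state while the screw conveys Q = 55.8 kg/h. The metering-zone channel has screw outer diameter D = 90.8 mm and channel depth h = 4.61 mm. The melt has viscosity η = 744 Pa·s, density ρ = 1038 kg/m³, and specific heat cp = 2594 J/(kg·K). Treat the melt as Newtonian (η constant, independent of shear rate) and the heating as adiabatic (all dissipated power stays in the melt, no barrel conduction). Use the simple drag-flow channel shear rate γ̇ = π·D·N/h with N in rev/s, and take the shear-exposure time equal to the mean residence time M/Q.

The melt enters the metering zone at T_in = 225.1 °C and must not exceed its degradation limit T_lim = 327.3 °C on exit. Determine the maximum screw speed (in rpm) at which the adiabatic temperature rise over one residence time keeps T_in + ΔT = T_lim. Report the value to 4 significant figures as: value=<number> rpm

value=19.96 rpm

Convert throughput: Q = 55.8 kg/h = 55.8/3600 = 0.0155 kg/s
t_res = M / Q_s = 13.53 ÷ 0.0155 = 872.903 s
Convert to metres: D = 0.0908 m, h = 0.00461 m
Allowable rise: ΔT_a = T_lim − T_in = 327.3 − 225.1 = 102.2 K
γ̇_max² = ΔT_a·ρ·cp/(η·t_res) = 102.2·1038·2594/(744·872.903) = 423.72 s⁻²
γ̇_max = sqrt(423.72) = 20.5845 s⁻¹
N_max = γ̇_max h / (πD) = 20.5845·0.00461/(π·0.0908) = 0.332663 rev/s → ×60 = 19.9598 rpm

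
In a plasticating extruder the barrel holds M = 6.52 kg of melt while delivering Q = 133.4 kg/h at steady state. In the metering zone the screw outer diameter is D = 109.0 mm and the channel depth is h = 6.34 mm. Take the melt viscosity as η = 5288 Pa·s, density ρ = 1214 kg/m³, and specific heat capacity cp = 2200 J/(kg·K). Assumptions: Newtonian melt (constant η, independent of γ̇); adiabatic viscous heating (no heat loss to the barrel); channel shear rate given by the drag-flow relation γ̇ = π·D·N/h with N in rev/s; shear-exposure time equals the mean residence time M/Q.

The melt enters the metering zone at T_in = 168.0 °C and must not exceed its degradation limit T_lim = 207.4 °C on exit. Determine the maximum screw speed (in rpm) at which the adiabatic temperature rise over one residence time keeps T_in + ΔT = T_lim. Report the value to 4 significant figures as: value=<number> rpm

value=11.81 rpm

Throughput in SI: Q_s = 133.4 kg/h ÷ 3600 s/h = 0.0370556 kg/s
t_res = M / Q_s = 6.52 / 0.0370556 = 175.952 s
Geometry in SI: D = 109.0 mm → 0.109 m, h = 6.34 mm → 0.00634 m
Allowable rise: ΔT_a = T_lim − T_in = 207.4 − 168.0 = 39.4 K
Invert ΔT = ηγ̇²t_res/(ρcp) for γ̇: γ̇_max² = ΔT_a ρ cp / (η t_res) = 39.4·1214·2200 / (5288·175.952) = 113.097 s⁻²
γ̇_max = √113.097 = 10.6347 s⁻¹
Solve γ̇ = πDN/h for N: N_max = γ̇_max·h/(π·D) = 10.6347 × 0.00634 / (π × 0.109) = 0.196897 rev/s = 11.8138 rpm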